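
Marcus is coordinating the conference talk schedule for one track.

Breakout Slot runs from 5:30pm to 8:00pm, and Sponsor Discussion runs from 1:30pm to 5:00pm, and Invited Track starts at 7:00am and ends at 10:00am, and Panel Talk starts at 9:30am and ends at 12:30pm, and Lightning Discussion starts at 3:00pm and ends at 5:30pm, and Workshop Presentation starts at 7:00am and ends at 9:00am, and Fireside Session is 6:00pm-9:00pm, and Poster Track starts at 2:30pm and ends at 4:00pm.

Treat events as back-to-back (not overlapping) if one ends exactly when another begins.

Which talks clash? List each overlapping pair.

Sorted by start: Workshop Presentation, Invited Track, Panel Talk, Sponsor Discussion, Poster Track, Lightning Discussion, Breakout Slot, Fireside Session.
Invited Track starts before Workshop Presentation ends → Workshop Presentation and Invited Track overlap.
Panel Talk starts after Workshop Presentation ends; Workshop Presentation is clear from here.
Panel Talk starts before Invited Track ends → Invited Track and Panel Talk overlap.
Sponsor Discussion starts after Invited Track ends; Invited Track is clear from here.
Sponsor Discussion starts after Panel Talk ends; Panel Talk is clear from here.
Poster Track starts before Sponsor Discussion ends → Sponsor Discussion and Poster Track overlap.
Lightning Discussion starts before Sponsor Discussion ends → Sponsor Discussion and Lightning Discussion overlap.
Breakout Slot starts after Sponsor Discussion ends; Sponsor Discussion is clear from here.
Lightning Discussion starts before Poster Track ends → Poster Track and Lightning Discussion overlap.
Breakout Slot starts after Poster Track ends; Poster Track is clear from here.
Breakout Slot starts exactly when Lightning Discussion ends (back-to-back, no overlap); Lightning Discussion is clear from here.
Fireside Session starts before Breakout Slot ends → Breakout Slot and Fireside Session overlap.

Breakout Slot & Fireside Session, Invited Track & Panel Talk, Invited Track & Workshop Presentation, Lightning Discussion & Poster Track, Lightning Discussion & Sponsor Discussion, Poster Track & Sponsor Discussion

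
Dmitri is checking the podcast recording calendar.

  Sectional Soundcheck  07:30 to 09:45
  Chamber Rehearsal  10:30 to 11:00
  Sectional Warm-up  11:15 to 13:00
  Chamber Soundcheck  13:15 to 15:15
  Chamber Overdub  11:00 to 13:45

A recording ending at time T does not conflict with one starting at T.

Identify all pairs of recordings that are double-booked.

Chamber Overdub & Chamber Soundcheck, Chamber Overdub & Sectional Warm-up

Two intervals overlap when each starts before the other ends.
Sorted by start: Sectional Soundcheck, Chamber Rehearsal, Chamber Overdub, Sectional Warm-up, Chamber Soundcheck.
Chamber Rehearsal starts after Sectional Soundcheck ends, so Sectional Soundcheck has no further overlaps.
Chamber Overdub starts exactly when Chamber Rehearsal ends (back-to-back, no overlap), so Chamber Rehearsal has no further overlaps.
Sectional Warm-up starts before Chamber Overdub ends → Chamber Overdub and Sectional Warm-up overlap.
Chamber Soundcheck starts before Chamber Overdub ends → Chamber Overdub and Chamber Soundcheck overlap.
Chamber Soundcheck starts after Sectional Warm-up ends.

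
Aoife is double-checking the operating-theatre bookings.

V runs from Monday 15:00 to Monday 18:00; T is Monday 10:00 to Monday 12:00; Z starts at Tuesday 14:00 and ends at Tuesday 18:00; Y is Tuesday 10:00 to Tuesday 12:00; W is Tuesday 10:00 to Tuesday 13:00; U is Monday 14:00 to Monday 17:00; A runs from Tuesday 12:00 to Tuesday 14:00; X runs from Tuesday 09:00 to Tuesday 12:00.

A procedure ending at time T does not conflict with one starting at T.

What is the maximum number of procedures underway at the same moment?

Walk through starts and ends in time order (an end at T is processed before a start at T):
Monday 10:00 start T → 1
Monday 12:00 end T → 0
Monday 14:00 start U → 1
Monday 15:00 start V → 2
Monday 17:00 end U → 1
Monday 18:00 end V → 0
Tuesday 09:00 start X → 1
Tuesday 10:00 start W → 2
Tuesday 10:00 start Y → 3
Tuesday 12:00 end X → 2
Tuesday 12:00 end Y → 1
Tuesday 12:00 start A → 2
Tuesday 13:00 end W → 1
Tuesday 14:00 end A → 0
Tuesday 14:00 start Z → 1
Tuesday 18:00 end Z → 0
Peak is 3, at Tuesday 10:00 (W, X, Y).

3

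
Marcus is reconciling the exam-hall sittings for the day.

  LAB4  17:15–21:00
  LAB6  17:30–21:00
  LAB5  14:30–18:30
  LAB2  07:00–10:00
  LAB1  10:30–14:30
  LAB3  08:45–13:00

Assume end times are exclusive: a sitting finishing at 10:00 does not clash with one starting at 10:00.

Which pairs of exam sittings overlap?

LAB1 & LAB3, LAB2 & LAB3, LAB4 & LAB5, LAB4 & LAB6, LAB5 & LAB6

Sorted by start: LAB2, LAB3, LAB1, LAB5, LAB4, LAB6.
LAB3 starts before LAB2 ends → LAB2 and LAB3 overlap.
LAB1 starts after LAB2 ends; LAB2 is clear from here.
LAB1 starts before LAB3 ends → LAB3 and LAB1 overlap.
LAB5 starts after LAB3 ends; LAB3 is clear from here.
LAB5 starts exactly when LAB1 ends (back-to-back, no overlap); LAB1 is clear from here.
LAB4 starts before LAB5 ends → LAB5 and LAB4 overlap.
LAB6 starts before LAB5 ends → LAB5 and LAB6 overlap.
LAB6 starts before LAB4 ends → LAB4 and LAB6 overlap.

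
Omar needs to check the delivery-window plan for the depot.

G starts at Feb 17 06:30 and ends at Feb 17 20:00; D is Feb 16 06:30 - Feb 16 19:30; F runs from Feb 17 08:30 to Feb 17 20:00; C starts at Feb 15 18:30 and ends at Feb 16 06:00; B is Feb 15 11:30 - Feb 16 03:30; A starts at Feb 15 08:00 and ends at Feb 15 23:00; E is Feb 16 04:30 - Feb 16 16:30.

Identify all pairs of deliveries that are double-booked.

A & B, A & C, B & C, C & E, D & E, F & G

Sorted by start: A, B, C, E, D, G, F.
B starts before A ends → A and B overlap.
C starts before A ends → A and C overlap.
E starts after A ends, so A has no further overlaps.
C starts before B ends → B and C overlap.
E starts after B ends, so B has no further overlaps.
E starts before C ends → C and E overlap.
D starts after C ends, so C has no further overlaps.
D starts before E ends → E and D overlap.
G starts after E ends, so E has no further overlaps.
G starts after D ends, so D has no further overlaps.
F starts before G ends → G and F overlap.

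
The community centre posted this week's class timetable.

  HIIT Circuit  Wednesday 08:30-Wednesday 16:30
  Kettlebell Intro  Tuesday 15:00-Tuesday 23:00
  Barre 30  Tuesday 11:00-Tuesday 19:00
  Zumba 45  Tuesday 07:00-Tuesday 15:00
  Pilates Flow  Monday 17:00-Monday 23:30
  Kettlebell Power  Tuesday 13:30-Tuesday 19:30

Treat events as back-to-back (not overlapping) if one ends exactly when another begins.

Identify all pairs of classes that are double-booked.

Sorted by start: Pilates Flow, Zumba 45, Barre 30, Kettlebell Power, Kettlebell Intro, HIIT Circuit.
Zumba 45 starts after Pilates Flow ends, so nothing later overlaps Pilates Flow either.
Barre 30 starts before Zumba 45 ends → Zumba 45 and Barre 30 overlap.
Kettlebell Power starts before Zumba 45 ends → Zumba 45 and Kettlebell Power overlap.
Kettlebell Intro starts exactly when Zumba 45 ends (back-to-back, no overlap), so nothing later overlaps Zumba 45 either.
Kettlebell Power starts before Barre 30 ends → Barre 30 and Kettlebell Power overlap.
Kettlebell Intro starts before Barre 30 ends → Barre 30 and Kettlebell Intro overlap.
HIIT Circuit starts after Barre 30 ends.
Kettlebell Intro starts before Kettlebell Power ends → Kettlebell Power and Kettlebell Intro overlap.
HIIT Circuit starts after Kettlebell Power ends.
HIIT Circuit starts after Kettlebell Intro ends.

Barre 30 & Kettlebell Intro, Barre 30 & Kettlebell Power, Barre 30 & Zumba 45, Kettlebell Intro & Kettlebell Power, Kettlebell Power & Zumba 45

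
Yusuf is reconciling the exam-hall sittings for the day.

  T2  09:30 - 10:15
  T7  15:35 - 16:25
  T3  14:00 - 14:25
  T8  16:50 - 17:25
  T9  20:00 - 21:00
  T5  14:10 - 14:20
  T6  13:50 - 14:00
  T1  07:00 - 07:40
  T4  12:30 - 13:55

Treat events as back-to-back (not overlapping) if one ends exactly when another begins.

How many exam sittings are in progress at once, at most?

2

Sort all start/end points and keep a running count:
07:00 start T1 → 1
07:40 end T1 → 0
09:30 start T2 → 1
10:15 end T2 → 0
12:30 start T4 → 1
13:50 start T6 → 2
13:55 end T4 → 1
14:00 end T6 → 0
14:00 start T3 → 1
14:10 start T5 → 2
14:20 end T5 → 1
14:25 end T3 → 0
15:35 start T7 → 1
16:25 end T7 → 0
16:50 start T8 → 1
17:25 end T8 → 0
20:00 start T9 → 1
21:00 end T9 → 0
Peak is 2, at 13:50 (T4, T6).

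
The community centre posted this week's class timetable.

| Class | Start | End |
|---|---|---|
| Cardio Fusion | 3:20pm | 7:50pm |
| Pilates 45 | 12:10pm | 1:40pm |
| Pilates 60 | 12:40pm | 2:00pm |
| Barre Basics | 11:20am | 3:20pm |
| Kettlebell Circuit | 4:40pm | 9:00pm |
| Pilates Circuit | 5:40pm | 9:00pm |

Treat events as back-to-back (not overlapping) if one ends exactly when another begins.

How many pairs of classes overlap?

6

Sorted by start: Barre Basics, Pilates 45, Pilates 60, Cardio Fusion, Kettlebell Circuit, Pilates Circuit.
Pilates 45 starts before Barre Basics ends → Barre Basics and Pilates 45 overlap.
Pilates 60 starts before Barre Basics ends → Barre Basics and Pilates 60 overlap.
Cardio Fusion starts exactly when Barre Basics ends (back-to-back, no overlap) — done with Barre Basics.
Pilates 60 starts before Pilates 45 ends → Pilates 45 and Pilates 60 overlap.
Cardio Fusion starts after Pilates 45 ends — done with Pilates 45.
Cardio Fusion starts after Pilates 60 ends — done with Pilates 60.
Kettlebell Circuit starts before Cardio Fusion ends → Cardio Fusion and Kettlebell Circuit overlap.
Pilates Circuit starts before Cardio Fusion ends → Cardio Fusion and Pilates Circuit overlap.
Pilates Circuit starts before Kettlebell Circuit ends → Kettlebell Circuit and Pilates Circuit overlap.
Overlapping pairs: Barre Basics & Pilates 45, Barre Basics & Pilates 60, Cardio Fusion & Kettlebell Circuit, Cardio Fusion & Pilates Circuit, Kettlebell Circuit & Pilates Circuit, Pilates 45 & Pilates 60 — 6 in total.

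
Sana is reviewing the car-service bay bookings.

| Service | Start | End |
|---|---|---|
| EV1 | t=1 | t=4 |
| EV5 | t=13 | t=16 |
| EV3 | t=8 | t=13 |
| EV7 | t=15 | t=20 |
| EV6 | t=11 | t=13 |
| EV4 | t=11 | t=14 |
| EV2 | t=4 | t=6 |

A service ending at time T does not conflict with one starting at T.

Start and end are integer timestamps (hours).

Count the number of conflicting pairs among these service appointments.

5

Sorted by start: EV1, EV2, EV3, EV4, EV6, EV5, EV7.
EV2 starts exactly when EV1 ends (back-to-back, no overlap) — done with EV1.
EV3 starts after EV2 ends — done with EV2.
EV4 starts before EV3 ends → EV3 and EV4 overlap.
EV6 starts before EV3 ends → EV3 and EV6 overlap.
EV5 starts exactly when EV3 ends (back-to-back, no overlap) — done with EV3.
EV6 starts before EV4 ends → EV4 and EV6 overlap.
EV5 starts before EV4 ends → EV4 and EV5 overlap.
EV7 starts after EV4 ends.
EV5 starts exactly when EV6 ends (back-to-back, no overlap) — done with EV6.
EV7 starts before EV5 ends → EV5 and EV7 overlap.
Overlapping pairs: EV3 & EV4, EV3 & EV6, EV4 & EV5, EV4 & EV6, EV5 & EV7 — 5 in total.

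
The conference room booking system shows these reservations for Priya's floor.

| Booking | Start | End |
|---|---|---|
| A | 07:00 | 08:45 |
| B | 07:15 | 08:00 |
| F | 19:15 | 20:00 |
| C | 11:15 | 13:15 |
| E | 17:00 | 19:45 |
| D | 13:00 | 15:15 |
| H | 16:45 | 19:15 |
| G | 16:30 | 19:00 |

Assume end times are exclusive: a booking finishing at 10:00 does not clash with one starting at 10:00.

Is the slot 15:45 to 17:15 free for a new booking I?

No — it overlaps E, G, H

A: ends 08:45 at or before I starts 15:45 → clear.
B: ends 08:00 at or before I starts 15:45 → clear.
C: ends 13:15 at or before I starts 15:45 → clear.
D: ends 15:15 at or before I starts 15:45 → clear.
G: starts 16:30 before I ends 17:15, and ends 19:00 after I starts 15:45 → overlap.
H: starts 16:45 before I ends 17:15, and ends 19:15 after I starts 15:45 → overlap.
E: starts 17:00 before I ends 17:15, and ends 19:45 after I starts 15:45 → overlap.
F: starts 19:15 at or after I ends 17:15 → clear.
I overlaps E, G, H.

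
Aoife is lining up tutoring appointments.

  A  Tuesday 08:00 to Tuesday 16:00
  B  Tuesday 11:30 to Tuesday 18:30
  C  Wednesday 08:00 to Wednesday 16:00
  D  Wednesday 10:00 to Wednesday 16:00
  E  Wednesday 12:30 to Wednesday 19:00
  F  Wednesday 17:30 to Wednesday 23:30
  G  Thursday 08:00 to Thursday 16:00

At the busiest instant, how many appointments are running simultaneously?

Sort all start/end points and keep a running count:
Tuesday 08:00 start A → 1
Tuesday 11:30 start B → 2
Tuesday 16:00 end A → 1
Tuesday 18:30 end B → 0
Wednesday 08:00 start C → 1
Wednesday 10:00 start D → 2
Wednesday 12:30 start E → 3
Wednesday 16:00 end C → 2
Wednesday 16:00 end D → 1
Wednesday 17:30 start F → 2
Wednesday 19:00 end E → 1
Wednesday 23:30 end F → 0
Thursday 08:00 start G → 1
Thursday 16:00 end G → 0
Peak is 3, at Wednesday 12:30 (C, D, E).

3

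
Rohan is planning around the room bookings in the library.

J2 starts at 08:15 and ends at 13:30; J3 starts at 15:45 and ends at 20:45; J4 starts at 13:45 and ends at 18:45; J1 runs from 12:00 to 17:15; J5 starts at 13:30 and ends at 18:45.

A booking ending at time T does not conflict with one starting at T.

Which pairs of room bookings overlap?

J1 & J2, J1 & J3, J1 & J4, J1 & J5, J3 & J4, J3 & J5, J4 & J5

Sorted by start: J2, J1, J5, J4, J3.
J1 starts before J2 ends → J2 and J1 overlap.
J5 starts exactly when J2 ends (back-to-back, no overlap), so J2 has no further overlaps.
J5 starts before J1 ends → J1 and J5 overlap.
J4 starts before J1 ends → J1 and J4 overlap.
J3 starts before J1 ends → J1 and J3 overlap.
J4 starts before J5 ends → J5 and J4 overlap.
J3 starts before J5 ends → J5 and J3 overlap.
J3 starts before J4 ends → J4 and J3 overlap.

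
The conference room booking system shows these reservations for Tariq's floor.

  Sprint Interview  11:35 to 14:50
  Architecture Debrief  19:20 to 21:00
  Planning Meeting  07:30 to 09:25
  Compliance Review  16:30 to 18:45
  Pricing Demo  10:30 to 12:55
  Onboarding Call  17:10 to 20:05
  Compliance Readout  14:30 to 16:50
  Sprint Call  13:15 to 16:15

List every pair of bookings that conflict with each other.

Check each pair: they overlap iff neither finishes before the other starts.
Sorted by start: Planning Meeting, Pricing Demo, Sprint Interview, Sprint Call, Compliance Readout, Compliance Review, Onboarding Call, Architecture Debrief.
Pricing Demo starts after Planning Meeting ends — done with Planning Meeting.
Sprint Interview starts before Pricing Demo ends → Pricing Demo and Sprint Interview overlap.
Sprint Call starts after Pricing Demo ends — done with Pricing Demo.
Sprint Call starts before Sprint Interview ends → Sprint Interview and Sprint Call overlap.
Compliance Readout starts before Sprint Interview ends → Sprint Interview and Compliance Readout overlap.
Compliance Review starts after Sprint Interview ends — done with Sprint Interview.
Compliance Readout starts before Sprint Call ends → Sprint Call and Compliance Readout overlap.
Compliance Review starts after Sprint Call ends — done with Sprint Call.
Compliance Review starts before Compliance Readout ends → Compliance Readout and Compliance Review overlap.
Onboarding Call starts after Compliance Readout ends — done with Compliance Readout.
Onboarding Call starts before Compliance Review ends → Compliance Review and Onboarding Call overlap.
Architecture Debrief starts after Compliance Review ends.
Architecture Debrief starts before Onboarding Call ends → Onboarding Call and Architecture Debrief overlap.

Architecture Debrief & Onboarding Call, Compliance Readout & Compliance Review, Compliance Readout & Sprint Call, Compliance Readout & Sprint Interview, Compliance Review & Onboarding Call, Pricing Demo & Sprint Interview, Sprint Call & Sprint Interview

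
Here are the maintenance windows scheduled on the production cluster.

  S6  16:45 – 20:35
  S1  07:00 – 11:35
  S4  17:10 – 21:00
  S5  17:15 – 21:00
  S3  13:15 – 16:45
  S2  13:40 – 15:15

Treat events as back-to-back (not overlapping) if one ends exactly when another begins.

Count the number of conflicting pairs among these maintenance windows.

4

Sorted by start: S1, S3, S2, S6, S4, S5.
S3 starts after S1 ends, so nothing later overlaps S1 either.
S2 starts before S3 ends → S3 and S2 overlap.
S6 starts exactly when S3 ends (back-to-back, no overlap), so nothing later overlaps S3 either.
S6 starts after S2 ends, so nothing later overlaps S2 either.
S4 starts before S6 ends → S6 and S4 overlap.
S5 starts before S6 ends → S6 and S5 overlap.
S5 starts before S4 ends → S4 and S5 overlap.
Overlapping pairs: S2 & S3, S4 & S5, S4 & S6, S5 & S6 — 4 in total.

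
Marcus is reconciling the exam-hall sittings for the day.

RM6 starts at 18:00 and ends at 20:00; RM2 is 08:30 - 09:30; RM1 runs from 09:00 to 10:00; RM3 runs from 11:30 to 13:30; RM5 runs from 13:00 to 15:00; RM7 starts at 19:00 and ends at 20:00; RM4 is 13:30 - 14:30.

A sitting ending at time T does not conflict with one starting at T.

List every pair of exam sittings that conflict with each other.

Sorted by start: RM2, RM1, RM3, RM5, RM4, RM6, RM7.
RM1 starts before RM2 ends → RM2 and RM1 overlap.
RM3 starts after RM2 ends, so nothing later overlaps RM2 either.
RM3 starts after RM1 ends, so nothing later overlaps RM1 either.
RM5 starts before RM3 ends → RM3 and RM5 overlap.
RM4 starts exactly when RM3 ends (back-to-back, no overlap), so nothing later overlaps RM3 either.
RM4 starts before RM5 ends → RM5 and RM4 overlap.
RM6 starts after RM5 ends, so nothing later overlaps RM5 either.
RM6 starts after RM4 ends, so nothing later overlaps RM4 either.
RM7 starts before RM6 ends → RM6 and RM7 overlap.

RM1 & RM2, RM3 & RM5, RM4 & RM5, RM6 & RM7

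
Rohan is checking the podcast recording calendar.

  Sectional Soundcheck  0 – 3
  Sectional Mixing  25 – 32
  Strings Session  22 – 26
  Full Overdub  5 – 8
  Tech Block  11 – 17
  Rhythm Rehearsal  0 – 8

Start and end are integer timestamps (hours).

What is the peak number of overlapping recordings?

2

Walk through starts and ends in time order (an end at T is processed before a start at T):
0 start Rhythm Rehearsal → 1
0 start Sectional Soundcheck → 2
3 end Sectional Soundcheck → 1
5 start Full Overdub → 2
8 end Full Overdub → 1
8 end Rhythm Rehearsal → 0
11 start Tech Block → 1
17 end Tech Block → 0
22 start Strings Session → 1
25 start Sectional Mixing → 2
26 end Strings Session → 1
32 end Sectional Mixing → 0
Peak is 2, at 0 (Rhythm Rehearsal, Sectional Soundcheck).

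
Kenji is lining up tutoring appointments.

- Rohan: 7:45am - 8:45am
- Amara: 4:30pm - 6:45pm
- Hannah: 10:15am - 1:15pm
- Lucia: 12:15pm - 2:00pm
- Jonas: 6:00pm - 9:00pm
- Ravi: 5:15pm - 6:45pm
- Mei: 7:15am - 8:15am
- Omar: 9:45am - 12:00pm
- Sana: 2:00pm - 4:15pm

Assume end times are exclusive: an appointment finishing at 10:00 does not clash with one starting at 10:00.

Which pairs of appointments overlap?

Amara & Jonas, Amara & Ravi, Hannah & Lucia, Hannah & Omar, Jonas & Ravi, Mei & Rohan

Check each pair: they overlap iff neither finishes before the other starts.
Sorted by start: Mei, Rohan, Omar, Hannah, Lucia, Sana, Amara, Ravi, Jonas.
Rohan starts before Mei ends → Mei and Rohan overlap.
Omar starts after Mei ends — done with Mei.
Omar starts after Rohan ends — done with Rohan.
Hannah starts before Omar ends → Omar and Hannah overlap.
Lucia starts after Omar ends — done with Omar.
Lucia starts before Hannah ends → Hannah and Lucia overlap.
Sana starts after Hannah ends — done with Hannah.
Sana starts exactly when Lucia ends (back-to-back, no overlap) — done with Lucia.
Amara starts after Sana ends — done with Sana.
Ravi starts before Amara ends → Amara and Ravi overlap.
Jonas starts before Amara ends → Amara and Jonas overlap.
Jonas starts before Ravi ends → Ravi and Jonas overlap.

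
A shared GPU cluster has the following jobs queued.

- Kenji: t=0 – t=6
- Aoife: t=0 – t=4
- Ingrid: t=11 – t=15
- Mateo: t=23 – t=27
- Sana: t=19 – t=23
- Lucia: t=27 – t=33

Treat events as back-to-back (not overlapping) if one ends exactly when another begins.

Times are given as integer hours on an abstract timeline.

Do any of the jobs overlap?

Yes

Sorted by start: Kenji, Aoife, Ingrid, Sana, Mateo, Lucia.
Aoife starts before Kenji ends → Kenji and Aoife overlap.
That's a conflict, so the schedule is not conflict-free.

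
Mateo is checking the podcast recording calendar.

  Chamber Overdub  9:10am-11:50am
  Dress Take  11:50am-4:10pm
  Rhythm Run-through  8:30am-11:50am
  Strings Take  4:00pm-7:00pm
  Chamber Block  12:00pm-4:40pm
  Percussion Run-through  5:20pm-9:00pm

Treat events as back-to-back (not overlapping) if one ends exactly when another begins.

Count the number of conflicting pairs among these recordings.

5

Sorted by start: Rhythm Run-through, Chamber Overdub, Dress Take, Chamber Block, Strings Take, Percussion Run-through.
Chamber Overdub starts before Rhythm Run-through ends → Rhythm Run-through and Chamber Overdub overlap.
Dress Take starts exactly when Rhythm Run-through ends (back-to-back, no overlap), so Rhythm Run-through has no further overlaps.
Dress Take starts exactly when Chamber Overdub ends (back-to-back, no overlap), so Chamber Overdub has no further overlaps.
Chamber Block starts before Dress Take ends → Dress Take and Chamber Block overlap.
Strings Take starts before Dress Take ends → Dress Take and Strings Take overlap.
Percussion Run-through starts after Dress Take ends.
Strings Take starts before Chamber Block ends → Chamber Block and Strings Take overlap.
Percussion Run-through starts after Chamber Block ends.
Percussion Run-through starts before Strings Take ends → Strings Take and Percussion Run-through overlap.
Overlapping pairs: Chamber Block & Dress Take, Chamber Block & Strings Take, Chamber Overdub & Rhythm Run-through, Dress Take & Strings Take, Percussion Run-through & Strings Take — 5 in total.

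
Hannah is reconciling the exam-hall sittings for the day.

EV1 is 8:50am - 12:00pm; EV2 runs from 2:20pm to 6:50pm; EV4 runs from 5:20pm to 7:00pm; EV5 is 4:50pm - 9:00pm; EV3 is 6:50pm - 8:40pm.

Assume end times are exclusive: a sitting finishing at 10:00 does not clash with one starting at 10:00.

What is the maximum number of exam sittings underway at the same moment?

3

Walk through starts and ends in time order (an end at T is processed before a start at T):
8:50am start EV1 → 1
12:00pm end EV1 → 0
2:20pm start EV2 → 1
4:50pm start EV5 → 2
5:20pm start EV4 → 3
6:50pm end EV2 → 2
6:50pm start EV3 → 3
7:00pm end EV4 → 2
8:40pm end EV3 → 1
9:00pm end EV5 → 0
Peak is 3, at 5:20pm (EV2, EV4, EV5).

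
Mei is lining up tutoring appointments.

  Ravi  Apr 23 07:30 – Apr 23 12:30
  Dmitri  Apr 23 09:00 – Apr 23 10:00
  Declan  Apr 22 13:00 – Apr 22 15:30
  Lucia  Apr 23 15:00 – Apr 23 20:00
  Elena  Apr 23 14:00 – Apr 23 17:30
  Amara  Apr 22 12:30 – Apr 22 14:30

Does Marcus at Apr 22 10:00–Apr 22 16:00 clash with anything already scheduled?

Yes — it overlaps Amara, Declan

Amara: starts Apr 22 12:30 before Marcus ends Apr 22 16:00, and ends Apr 22 14:30 after Marcus starts Apr 22 10:00 → overlap.
Declan: starts Apr 22 13:00 before Marcus ends Apr 22 16:00, and ends Apr 22 15:30 after Marcus starts Apr 22 10:00 → overlap.
Ravi: starts Apr 23 07:30 at or after Marcus ends Apr 22 16:00 → clear.
Dmitri: starts Apr 23 09:00 at or after Marcus ends Apr 22 16:00 → clear.
Elena: starts Apr 23 14:00 at or after Marcus ends Apr 22 16:00 → clear.
Lucia: starts Apr 23 15:00 at or after Marcus ends Apr 22 16:00 → clear.
Marcus overlaps Declan, Amara.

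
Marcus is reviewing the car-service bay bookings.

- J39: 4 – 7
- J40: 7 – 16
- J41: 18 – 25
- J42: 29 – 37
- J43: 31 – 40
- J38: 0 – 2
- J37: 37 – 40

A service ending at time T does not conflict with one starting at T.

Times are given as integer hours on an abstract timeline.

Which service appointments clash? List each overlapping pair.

Sorted by start: J38, J39, J40, J41, J42, J43, J37.
J39 starts after J38 ends; J38 is clear from here.
J40 starts exactly when J39 ends (back-to-back, no overlap); J39 is clear from here.
J41 starts after J40 ends; J40 is clear from here.
J42 starts after J41 ends; J41 is clear from here.
J43 starts before J42 ends → J42 and J43 overlap.
J37 starts exactly when J42 ends (back-to-back, no overlap).
J37 starts before J43 ends → J43 and J37 overlap.

J37 & J43, J42 & J43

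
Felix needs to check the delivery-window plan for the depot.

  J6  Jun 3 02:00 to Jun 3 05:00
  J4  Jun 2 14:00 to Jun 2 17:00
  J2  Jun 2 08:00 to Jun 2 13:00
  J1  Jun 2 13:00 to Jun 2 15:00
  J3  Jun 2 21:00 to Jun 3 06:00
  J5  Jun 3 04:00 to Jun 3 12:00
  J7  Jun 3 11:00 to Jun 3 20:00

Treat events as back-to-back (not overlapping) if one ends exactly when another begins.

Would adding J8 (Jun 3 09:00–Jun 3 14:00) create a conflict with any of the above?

Yes — it overlaps J5, J7

J2: ends Jun 2 13:00 at or before J8 starts Jun 3 09:00 → clear.
J1: ends Jun 2 15:00 at or before J8 starts Jun 3 09:00 → clear.
J4: ends Jun 2 17:00 at or before J8 starts Jun 3 09:00 → clear.
J3: ends Jun 3 06:00 at or before J8 starts Jun 3 09:00 → clear.
J6: ends Jun 3 05:00 at or before J8 starts Jun 3 09:00 → clear.
J5: starts Jun 3 04:00 before J8 ends Jun 3 14:00, and ends Jun 3 12:00 after J8 starts Jun 3 09:00 → overlap.
J7: starts Jun 3 11:00 before J8 ends Jun 3 14:00, and ends Jun 3 20:00 after J8 starts Jun 3 09:00 → overlap.
J8 overlaps J5, J7.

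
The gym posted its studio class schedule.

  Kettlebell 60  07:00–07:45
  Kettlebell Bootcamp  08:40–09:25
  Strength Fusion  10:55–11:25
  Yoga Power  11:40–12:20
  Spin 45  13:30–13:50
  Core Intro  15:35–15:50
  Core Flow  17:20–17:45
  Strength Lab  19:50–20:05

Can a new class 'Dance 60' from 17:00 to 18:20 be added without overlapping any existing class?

Kettlebell 60: ends 07:45 at or before Dance 60 starts 17:00 → clear.
Kettlebell Bootcamp: ends 09:25 at or before Dance 60 starts 17:00 → clear.
Strength Fusion: ends 11:25 at or before Dance 60 starts 17:00 → clear.
Yoga Power: ends 12:20 at or before Dance 60 starts 17:00 → clear.
Spin 45: ends 13:50 at or before Dance 60 starts 17:00 → clear.
Core Intro: ends 15:50 at or before Dance 60 starts 17:00 → clear.
Core Flow: starts 17:20 before Dance 60 ends 18:20, and ends 17:45 after Dance 60 starts 17:00 → overlap.
Strength Lab: starts 19:50 at or after Dance 60 ends 18:20 → clear.
Dance 60 overlaps Core Flow.

No — it overlaps Core Flow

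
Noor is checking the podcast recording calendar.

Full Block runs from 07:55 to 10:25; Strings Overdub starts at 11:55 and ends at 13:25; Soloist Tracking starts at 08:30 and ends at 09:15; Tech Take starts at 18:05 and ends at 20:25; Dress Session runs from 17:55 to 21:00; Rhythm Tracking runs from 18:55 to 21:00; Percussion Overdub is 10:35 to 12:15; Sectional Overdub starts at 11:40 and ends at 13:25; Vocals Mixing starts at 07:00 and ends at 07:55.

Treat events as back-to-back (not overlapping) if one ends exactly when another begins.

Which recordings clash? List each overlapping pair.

Sorted by start: Vocals Mixing, Full Block, Soloist Tracking, Percussion Overdub, Sectional Overdub, Strings Overdub, Dress Session, Tech Take, Rhythm Tracking.
Full Block starts exactly when Vocals Mixing ends (back-to-back, no overlap), so nothing later overlaps Vocals Mixing either.
Soloist Tracking starts before Full Block ends → Full Block and Soloist Tracking overlap.
Percussion Overdub starts after Full Block ends, so nothing later overlaps Full Block either.
Percussion Overdub starts after Soloist Tracking ends, so nothing later overlaps Soloist Tracking either.
Sectional Overdub starts before Percussion Overdub ends → Percussion Overdub and Sectional Overdub overlap.
Strings Overdub starts before Percussion Overdub ends → Percussion Overdub and Strings Overdub overlap.
Dress Session starts after Percussion Overdub ends, so nothing later overlaps Percussion Overdub either.
Strings Overdub starts before Sectional Overdub ends → Sectional Overdub and Strings Overdub overlap.
Dress Session starts after Sectional Overdub ends, so nothing later overlaps Sectional Overdub either.
Dress Session starts after Strings Overdub ends, so nothing later overlaps Strings Overdub either.
Tech Take starts before Dress Session ends → Dress Session and Tech Take overlap.
Rhythm Tracking starts before Dress Session ends → Dress Session and Rhythm Tracking overlap.
Rhythm Tracking starts before Tech Take ends → Tech Take and Rhythm Tracking overlap.

Dress Session & Rhythm Tracking, Dress Session & Tech Take, Full Block & Soloist Tracking, Percussion Overdub & Sectional Overdub, Percussion Overdub & Strings Overdub, Rhythm Tracking & Tech Take, Sectional Overdub & Strings Overdub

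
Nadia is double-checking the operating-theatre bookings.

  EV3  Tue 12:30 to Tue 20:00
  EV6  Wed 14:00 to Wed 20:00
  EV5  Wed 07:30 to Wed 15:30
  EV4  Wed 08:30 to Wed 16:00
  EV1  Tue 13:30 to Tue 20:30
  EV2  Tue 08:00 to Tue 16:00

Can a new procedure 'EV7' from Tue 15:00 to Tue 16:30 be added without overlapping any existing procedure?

EV2: starts Tue 08:00 before EV7 ends Tue 16:30, and ends Tue 16:00 after EV7 starts Tue 15:00 → overlap.
EV3: starts Tue 12:30 before EV7 ends Tue 16:30, and ends Tue 20:00 after EV7 starts Tue 15:00 → overlap.
EV1: starts Tue 13:30 before EV7 ends Tue 16:30, and ends Tue 20:30 after EV7 starts Tue 15:00 → overlap.
EV5: starts Wed 07:30 at or after EV7 ends Tue 16:30 → clear.
EV4: starts Wed 08:30 at or after EV7 ends Tue 16:30 → clear.
EV6: starts Wed 14:00 at or after EV7 ends Tue 16:30 → clear.
EV7 overlaps EV1, EV2, EV3.

No — it overlaps EV1, EV2, EV3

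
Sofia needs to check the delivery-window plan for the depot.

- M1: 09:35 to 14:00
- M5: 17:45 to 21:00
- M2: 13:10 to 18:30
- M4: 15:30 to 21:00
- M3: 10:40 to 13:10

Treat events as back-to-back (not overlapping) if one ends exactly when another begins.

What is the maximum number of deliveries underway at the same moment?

Sort all start/end points and keep a running count:
09:35 start M1 → 1
10:40 start M3 → 2
13:10 end M3 → 1
13:10 start M2 → 2
14:00 end M1 → 1
15:30 start M4 → 2
17:45 start M5 → 3
18:30 end M2 → 2
21:00 end M4 → 1
21:00 end M5 → 0
Peak is 3, at 17:45 (M2, M4, M5).

3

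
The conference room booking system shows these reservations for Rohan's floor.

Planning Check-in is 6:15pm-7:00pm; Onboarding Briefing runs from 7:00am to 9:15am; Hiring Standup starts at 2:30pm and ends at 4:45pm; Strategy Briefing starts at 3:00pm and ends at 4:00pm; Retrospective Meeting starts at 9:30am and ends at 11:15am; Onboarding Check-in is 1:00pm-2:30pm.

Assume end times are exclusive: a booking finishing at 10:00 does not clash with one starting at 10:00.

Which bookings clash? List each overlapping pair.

Sorted by start: Onboarding Briefing, Retrospective Meeting, Onboarding Check-in, Hiring Standup, Strategy Briefing, Planning Check-in.
Retrospective Meeting starts after Onboarding Briefing ends, so Onboarding Briefing has no further overlaps.
Onboarding Check-in starts after Retrospective Meeting ends, so Retrospective Meeting has no further overlaps.
Hiring Standup starts exactly when Onboarding Check-in ends (back-to-back, no overlap), so Onboarding Check-in has no further overlaps.
Strategy Briefing starts before Hiring Standup ends → Hiring Standup and Strategy Briefing overlap.
Planning Check-in starts after Hiring Standup ends.
Planning Check-in starts after Strategy Briefing ends.

Hiring Standup & Strategy Briefing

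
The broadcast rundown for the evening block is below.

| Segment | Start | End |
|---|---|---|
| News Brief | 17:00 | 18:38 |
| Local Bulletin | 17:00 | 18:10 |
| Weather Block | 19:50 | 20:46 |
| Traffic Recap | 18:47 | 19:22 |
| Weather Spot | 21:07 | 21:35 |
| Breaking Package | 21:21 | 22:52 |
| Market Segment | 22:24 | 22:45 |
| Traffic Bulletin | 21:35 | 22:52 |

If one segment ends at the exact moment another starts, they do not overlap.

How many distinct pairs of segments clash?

5

Sorted by start: News Brief, Local Bulletin, Traffic Recap, Weather Block, Weather Spot, Breaking Package, Traffic Bulletin, Market Segment.
Local Bulletin starts before News Brief ends → News Brief and Local Bulletin overlap.
Traffic Recap starts after News Brief ends — done with News Brief.
Traffic Recap starts after Local Bulletin ends — done with Local Bulletin.
Weather Block starts after Traffic Recap ends — done with Traffic Recap.
Weather Spot starts after Weather Block ends — done with Weather Block.
Breaking Package starts before Weather Spot ends → Weather Spot and Breaking Package overlap.
Traffic Bulletin starts exactly when Weather Spot ends (back-to-back, no overlap) — done with Weather Spot.
Traffic Bulletin starts before Breaking Package ends → Breaking Package and Traffic Bulletin overlap.
Market Segment starts before Breaking Package ends → Breaking Package and Market Segment overlap.
Market Segment starts before Traffic Bulletin ends → Traffic Bulletin and Market Segment overlap.
Overlapping pairs: Breaking Package & Market Segment, Breaking Package & Traffic Bulletin, Breaking Package & Weather Spot, Local Bulletin & News Brief, Market Segment & Traffic Bulletin — 5 in total.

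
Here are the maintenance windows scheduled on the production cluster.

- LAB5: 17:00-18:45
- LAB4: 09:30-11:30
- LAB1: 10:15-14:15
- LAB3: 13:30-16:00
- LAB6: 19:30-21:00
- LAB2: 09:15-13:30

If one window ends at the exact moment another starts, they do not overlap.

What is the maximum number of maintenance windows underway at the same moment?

3

Sweep the timeline, counting +1 at each start and −1 at each end (ends before starts at a tie):
09:15 start LAB2 → 1
09:30 start LAB4 → 2
10:15 start LAB1 → 3
11:30 end LAB4 → 2
13:30 end LAB2 → 1
13:30 start LAB3 → 2
14:15 end LAB1 → 1
16:00 end LAB3 → 0
17:00 start LAB5 → 1
18:45 end LAB5 → 0
19:30 start LAB6 → 1
21:00 end LAB6 → 0
Peak is 3, at 10:15 (LAB1, LAB2, LAB4).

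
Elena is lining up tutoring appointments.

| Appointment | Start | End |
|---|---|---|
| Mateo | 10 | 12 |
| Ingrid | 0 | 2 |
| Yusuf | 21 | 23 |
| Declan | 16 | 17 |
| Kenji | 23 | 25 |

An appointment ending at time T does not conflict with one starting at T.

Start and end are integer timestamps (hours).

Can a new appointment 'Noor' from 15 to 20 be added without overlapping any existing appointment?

Ingrid: ends 2 at or before Noor starts 15 → clear.
Mateo: ends 12 at or before Noor starts 15 → clear.
Declan: starts 16 before Noor ends 20, and ends 17 after Noor starts 15 → overlap.
Yusuf: starts 21 at or after Noor ends 20 → clear.
Kenji: starts 23 at or after Noor ends 20 → clear.
Noor overlaps Declan.

No — it overlaps Declan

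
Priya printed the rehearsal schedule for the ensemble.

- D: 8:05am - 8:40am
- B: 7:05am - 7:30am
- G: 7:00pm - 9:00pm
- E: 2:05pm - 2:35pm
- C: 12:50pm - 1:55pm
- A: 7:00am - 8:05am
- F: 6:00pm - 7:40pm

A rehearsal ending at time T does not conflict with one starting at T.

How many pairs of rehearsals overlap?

Sorted by start: A, B, D, C, E, F, G.
B starts before A ends → A and B overlap.
D starts exactly when A ends (back-to-back, no overlap) — done with A.
D starts after B ends — done with B.
C starts after D ends — done with D.
E starts after C ends — done with C.
F starts after E ends — done with E.
G starts before F ends → F and G overlap.
Overlapping pairs: A & B, F & G — 2 in total.

2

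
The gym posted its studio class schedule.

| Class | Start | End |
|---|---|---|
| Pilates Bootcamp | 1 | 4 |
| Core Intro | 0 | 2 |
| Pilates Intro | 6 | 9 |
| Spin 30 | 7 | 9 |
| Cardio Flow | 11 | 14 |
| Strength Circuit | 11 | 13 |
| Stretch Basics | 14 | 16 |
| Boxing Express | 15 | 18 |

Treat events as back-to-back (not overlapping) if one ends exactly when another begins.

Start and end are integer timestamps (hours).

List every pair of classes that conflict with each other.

Sorted by start: Core Intro, Pilates Bootcamp, Pilates Intro, Spin 30, Cardio Flow, Strength Circuit, Stretch Basics, Boxing Express.
Pilates Bootcamp starts before Core Intro ends → Core Intro and Pilates Bootcamp overlap.
Pilates Intro starts after Core Intro ends, so Core Intro has no further overlaps.
Pilates Intro starts after Pilates Bootcamp ends, so Pilates Bootcamp has no further overlaps.
Spin 30 starts before Pilates Intro ends → Pilates Intro and Spin 30 overlap.
Cardio Flow starts after Pilates Intro ends, so Pilates Intro has no further overlaps.
Cardio Flow starts after Spin 30 ends, so Spin 30 has no further overlaps.
Strength Circuit starts before Cardio Flow ends → Cardio Flow and Strength Circuit overlap.
Stretch Basics starts exactly when Cardio Flow ends (back-to-back, no overlap), so Cardio Flow has no further overlaps.
Stretch Basics starts after Strength Circuit ends, so Strength Circuit has no further overlaps.
Boxing Express starts before Stretch Basics ends → Stretch Basics and Boxing Express overlap.

Boxing Express & Stretch Basics, Cardio Flow & Strength Circuit, Core Intro & Pilates Bootcamp, Pilates Intro & Spin 30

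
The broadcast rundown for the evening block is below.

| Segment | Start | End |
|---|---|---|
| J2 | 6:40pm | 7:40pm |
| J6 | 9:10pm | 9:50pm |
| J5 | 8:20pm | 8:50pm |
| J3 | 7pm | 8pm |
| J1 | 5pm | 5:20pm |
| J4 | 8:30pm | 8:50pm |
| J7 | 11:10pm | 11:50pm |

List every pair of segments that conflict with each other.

J2 & J3, J4 & J5

Sorted by start: J1, J2, J3, J5, J4, J6, J7.
J2 starts after J1 ends; J1 is clear from here.
J3 starts before J2 ends → J2 and J3 overlap.
J5 starts after J2 ends; J2 is clear from here.
J5 starts after J3 ends; J3 is clear from here.
J4 starts before J5 ends → J5 and J4 overlap.
J6 starts after J5 ends; J5 is clear from here.
J6 starts after J4 ends; J4 is clear from here.
J7 starts after J6 ends.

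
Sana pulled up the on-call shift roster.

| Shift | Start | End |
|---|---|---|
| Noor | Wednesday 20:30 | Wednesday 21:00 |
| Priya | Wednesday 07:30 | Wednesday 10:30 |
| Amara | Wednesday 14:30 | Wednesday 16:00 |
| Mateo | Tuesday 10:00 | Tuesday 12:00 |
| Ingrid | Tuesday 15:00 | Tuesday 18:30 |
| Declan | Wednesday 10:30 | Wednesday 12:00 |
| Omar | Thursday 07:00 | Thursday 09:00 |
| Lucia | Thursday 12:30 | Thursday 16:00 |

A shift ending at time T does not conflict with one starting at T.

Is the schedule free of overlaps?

Yes

Check each pair: they overlap iff neither finishes before the other starts.
Sorted by start: Mateo, Ingrid, Priya, Declan, Amara, Noor, Omar, Lucia.
Ingrid starts after Mateo ends; Mateo is clear from here.
Priya starts after Ingrid ends; Ingrid is clear from here.
Declan starts exactly when Priya ends (back-to-back, no overlap); Priya is clear from here.
Amara starts after Declan ends; Declan is clear from here.
Noor starts after Amara ends; Amara is clear from here.
Omar starts after Noor ends; Noor is clear from here.
Lucia starts after Omar ends.
Every pair is clear; the schedule has no overlaps.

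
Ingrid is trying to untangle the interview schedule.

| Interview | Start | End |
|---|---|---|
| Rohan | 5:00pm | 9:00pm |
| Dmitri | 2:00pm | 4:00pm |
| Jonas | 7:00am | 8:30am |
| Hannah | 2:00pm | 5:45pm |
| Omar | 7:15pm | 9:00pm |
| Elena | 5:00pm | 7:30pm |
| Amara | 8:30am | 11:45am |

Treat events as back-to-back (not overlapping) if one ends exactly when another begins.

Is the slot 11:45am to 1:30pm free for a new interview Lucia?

Yes — the slot is free

Jonas: ends 8:30am at or before Lucia starts 11:45am → clear.
Amara: ends 11:45am at or before Lucia starts 11:45am → clear.
Hannah: starts 2:00pm at or after Lucia ends 1:30pm → clear.
Dmitri: starts 2:00pm at or after Lucia ends 1:30pm → clear.
Elena: starts 5:00pm at or after Lucia ends 1:30pm → clear.
Rohan: starts 5:00pm at or after Lucia ends 1:30pm → clear.
Omar: starts 7:15pm at or after Lucia ends 1:30pm → clear.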